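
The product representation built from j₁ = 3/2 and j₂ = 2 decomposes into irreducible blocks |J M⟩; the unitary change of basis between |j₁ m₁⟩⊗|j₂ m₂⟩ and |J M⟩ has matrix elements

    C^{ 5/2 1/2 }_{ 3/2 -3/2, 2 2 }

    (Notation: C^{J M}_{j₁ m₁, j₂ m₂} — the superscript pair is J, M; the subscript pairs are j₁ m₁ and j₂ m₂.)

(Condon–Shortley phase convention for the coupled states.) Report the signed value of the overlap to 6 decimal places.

√[6·1!2!3!/7! · 0!3!4!0!3!2!] = √(864/35)
  +(−1)^1/∏(1,0,2,3,0,0)! = -1/12  (running -1/12)
⟨..|..⟩ = √(864/35)·(-1/12) = -0.414039

−√(6/35) ≈ -0.414039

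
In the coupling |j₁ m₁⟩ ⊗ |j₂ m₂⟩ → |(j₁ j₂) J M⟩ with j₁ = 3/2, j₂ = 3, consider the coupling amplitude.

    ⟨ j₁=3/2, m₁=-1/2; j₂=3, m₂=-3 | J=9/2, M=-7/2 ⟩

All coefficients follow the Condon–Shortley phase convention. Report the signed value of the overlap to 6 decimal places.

+0.577350

√[10·0!3!6!/10! · 1!2!0!6!1!8!] = √(691200)
  +(−1)^0/∏(0,0,2,0,1,6)! = 1/1440  (running 1/1440)
⟨..|..⟩ = √(691200)·(1/1440) = +0.577350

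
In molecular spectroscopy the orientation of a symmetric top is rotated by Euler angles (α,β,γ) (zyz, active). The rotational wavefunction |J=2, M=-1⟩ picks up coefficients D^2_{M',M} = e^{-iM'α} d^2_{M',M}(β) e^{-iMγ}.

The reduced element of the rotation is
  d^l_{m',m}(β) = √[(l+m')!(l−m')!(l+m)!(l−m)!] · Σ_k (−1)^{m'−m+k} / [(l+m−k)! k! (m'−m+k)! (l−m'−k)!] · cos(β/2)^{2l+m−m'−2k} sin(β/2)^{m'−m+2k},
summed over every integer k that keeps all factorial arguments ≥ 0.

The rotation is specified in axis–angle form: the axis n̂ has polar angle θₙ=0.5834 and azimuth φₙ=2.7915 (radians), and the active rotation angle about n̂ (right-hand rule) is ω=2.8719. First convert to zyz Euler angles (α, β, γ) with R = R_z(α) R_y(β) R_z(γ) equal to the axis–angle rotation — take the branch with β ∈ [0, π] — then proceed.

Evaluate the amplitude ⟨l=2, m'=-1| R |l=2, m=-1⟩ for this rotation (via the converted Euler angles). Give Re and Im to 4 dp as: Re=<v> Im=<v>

Axis–angle → zyz. n̂ = (sinθₙcosφₙ, sinθₙsinφₙ, cosθₙ) = (-0.517450, +0.188938, +0.834595), ω = 2.8719.
R = I cosω + sinω [n̂]ₓ + (1−cosω) n̂n̂ᵀ gives
  R = [-0.438023, -0.414364, -0.797771; +0.030367, -0.893748, +0.447541; -0.898451, +0.171807, +0.404065]
β = atan2(√(R₁₃²+R₂₃²), R₃₃) = 1.154840; α = atan2(R₂₃, R₁₃) mod 2π = 2.630352; γ = atan2(R₃₂, −R₃₁) mod 2π = 0.188945
First d^2_{-1,-1}(β=1.1548), then the phase factors e^{-i(-1)α} and e^{-i(-1)γ}:
Half-angle: c=0.837874, s=0.545864. N=√(1·6·1·6)=6.000000
k∈{0,1} keeps every argument non-negative
  k=0: (−1)^0·6.0000/(6)·0.8379^4·0.5459^0 = +0.492850
  k=1: (−1)^1·6.0000/(2)·0.8379^2·0.5459^2 = -0.627549
d^2_{-1,-1}(1.1548) = +0.492850 -0.627549 = -0.134699
Attach z-rotation phases: D = e^{-i(-1)(2.6304)}·(-0.134699)·e^{-i(-1)(0.1889)} = +0.127763-0.042665i

Re=0.1278 Im=-0.0427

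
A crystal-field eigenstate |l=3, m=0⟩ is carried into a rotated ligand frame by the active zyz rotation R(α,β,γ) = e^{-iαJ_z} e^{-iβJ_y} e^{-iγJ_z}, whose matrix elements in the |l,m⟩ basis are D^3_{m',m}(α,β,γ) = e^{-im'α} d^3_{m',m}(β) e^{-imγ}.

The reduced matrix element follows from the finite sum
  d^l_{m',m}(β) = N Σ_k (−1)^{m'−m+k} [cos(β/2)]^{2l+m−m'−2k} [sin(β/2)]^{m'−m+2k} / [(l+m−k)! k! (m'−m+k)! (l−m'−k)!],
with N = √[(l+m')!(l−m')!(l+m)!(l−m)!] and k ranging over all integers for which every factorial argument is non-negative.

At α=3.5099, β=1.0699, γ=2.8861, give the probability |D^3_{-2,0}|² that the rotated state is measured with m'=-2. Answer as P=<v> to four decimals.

D^3_{-2,0}(3.5099,1.0699,2.8861) = e^{-i·-2·3.5099}·d^3_{-2,0}(1.0699)·e^{-i·0·2.8861}. Compute d first:
With c≡cos(β/2)=0.860294 and s≡sin(β/2)=0.509798, N=[1·120·6·6]^{1/2}=65.726707
The bounds max(0,m−m')=2 and min(l+m,l−m')=3 give 2 terms
  k=2: (−1)^0·65.7267/(12)·0.8603^4·0.5098^2 = +0.779731
  k=3: (−1)^1·65.7267/(12)·0.8603^2·0.5098^4 = -0.273809
d^3_{-2,0}(1.0699) = +0.779731 -0.273809 = +0.505922
|D^3_{-2,0}|² = |d^3_{-2,0}(β)|² = (+0.505922)² = 0.255957 (the z-rotation phases have unit modulus)

P=0.2560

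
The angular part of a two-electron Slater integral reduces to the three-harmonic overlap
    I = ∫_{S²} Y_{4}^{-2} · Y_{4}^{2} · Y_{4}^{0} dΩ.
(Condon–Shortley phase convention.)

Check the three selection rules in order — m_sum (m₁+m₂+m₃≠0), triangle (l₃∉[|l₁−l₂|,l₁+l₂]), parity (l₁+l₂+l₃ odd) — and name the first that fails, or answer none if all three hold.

azimuthal sum: -2 + 2 + 0 = 0  ✓
0 ≤ 4 ≤ 8 (triangle on l)  ✓
L = 4 + 4 + 4 = 12 (even)  ✓

none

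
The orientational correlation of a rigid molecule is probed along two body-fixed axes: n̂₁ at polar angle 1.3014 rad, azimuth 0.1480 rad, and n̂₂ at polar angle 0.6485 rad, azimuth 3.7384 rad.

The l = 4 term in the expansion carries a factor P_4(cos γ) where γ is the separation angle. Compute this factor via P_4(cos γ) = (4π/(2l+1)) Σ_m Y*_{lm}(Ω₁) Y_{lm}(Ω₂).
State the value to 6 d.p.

Summing Y*_{l m}(θ₁,φ₁)·Y_{l m}(θ₂,φ₂) over m ∈ [−4, 4]; prefactor 4π/(2·4+1) = 1.396263:
  m=-4: Y*=+0.317043+0.213197i  Y=-0.042916-0.040332i  product -0.005008-0.021937i
  m=-3: Y*=+0.269440+0.128166i  Y=+0.047888+0.214524i  product -0.014592+0.063939i
  m=-2: Y*=-0.149889-0.045710i  Y=+0.154900-0.391016i  product -0.041091+0.051528i
  m=-1: Y*=-0.300608-0.044818i  Y=-0.272444+0.185115i  product +0.090195-0.043437i
  m=+0: Y*=+0.111133-0.000000i  Y=-0.204623+0.000000i  product -0.022740+0.000000i
  m=+1: Y*=+0.300608-0.044818i  Y=+0.272444+0.185115i  product +0.090195+0.043437i
  m=+2: Y*=-0.149889+0.045710i  Y=+0.154900+0.391016i  product -0.041091-0.051528i
  m=+3: Y*=-0.269440+0.128166i  Y=-0.047888+0.214524i  product -0.014592-0.063939i
  m=+4: Y*=+0.317043-0.213197i  Y=-0.042916+0.040332i  product -0.005008+0.021937i
Total Σ_m = +0.036269+0.000000i. Multiply by 1.396263: +0.050640+0.000000i. P_4(cos γ) = 0.050640

0.050640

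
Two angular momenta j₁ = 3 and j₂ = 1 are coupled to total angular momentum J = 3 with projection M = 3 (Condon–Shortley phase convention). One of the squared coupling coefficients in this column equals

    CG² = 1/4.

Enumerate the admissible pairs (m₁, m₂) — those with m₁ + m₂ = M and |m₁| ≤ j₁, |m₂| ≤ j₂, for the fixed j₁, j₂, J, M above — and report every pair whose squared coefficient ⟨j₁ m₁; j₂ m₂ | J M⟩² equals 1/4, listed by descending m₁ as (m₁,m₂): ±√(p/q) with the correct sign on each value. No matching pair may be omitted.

Admissible pairs with m₁+m₂ = M = 3: (2,1), (3,0)
  (m₁,m₂)=(3,0): CG² = 3/4, CG = +√(3/4)
  (m₁,m₂)=(2,1): CG² = 1/4, CG = −√(1/4)   ← matches the target
Pairs with CG² = 1/4: (2,1): −√(1/4)

(2,1): −√(1/4)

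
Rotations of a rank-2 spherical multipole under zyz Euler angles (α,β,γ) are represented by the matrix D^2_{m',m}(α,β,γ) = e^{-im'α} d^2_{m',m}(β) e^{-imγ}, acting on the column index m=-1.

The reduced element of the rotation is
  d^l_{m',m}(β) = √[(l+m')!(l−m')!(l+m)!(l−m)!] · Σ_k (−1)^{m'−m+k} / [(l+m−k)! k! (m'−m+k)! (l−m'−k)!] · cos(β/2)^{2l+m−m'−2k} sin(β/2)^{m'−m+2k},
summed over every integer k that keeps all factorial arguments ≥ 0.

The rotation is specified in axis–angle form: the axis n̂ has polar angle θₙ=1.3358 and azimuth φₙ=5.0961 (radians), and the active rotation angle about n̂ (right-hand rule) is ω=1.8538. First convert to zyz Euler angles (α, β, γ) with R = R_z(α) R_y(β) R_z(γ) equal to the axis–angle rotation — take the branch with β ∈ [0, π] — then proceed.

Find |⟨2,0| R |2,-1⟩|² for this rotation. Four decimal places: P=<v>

Axis–angle → zyz. n̂ = (sinθₙcosφₙ, sinθₙsinφₙ, cosθₙ) = (+0.364075, -0.901796, +0.232839), ω = 1.8538.
R = I cosω + sinω [n̂]ₓ + (1−cosω) n̂n̂ᵀ gives
  R = [-0.109677, -0.643579, -0.757481; -0.196425, +0.761083, -0.618199; +0.974366, +0.080986, -0.209888]
β = atan2(√(R₁₃²+R₂₃²), R₃₃) = 1.782257; α = atan2(R₂₃, R₁₃) mod 2π = 3.826089; γ = atan2(R₃₂, −R₃₁) mod 2π = 3.058667
D^2_{0,-1}(3.8261,1.7823,3.0587) = e^{-i·0·3.8261}·d^2_{0,-1}(1.7823)·e^{-i·-1·3.0587}. Compute d first:
c=cos(1.782257/2)=0.628535, s=sin(1.782257/2)=0.777781; N=√[2·2·1·6]=4.898979
Admissible k: 0..1 (factorial args all ≥0)
  k=0: (−1)^1·4.8990/(2)·0.6285^3·0.7778^1 = -0.473065
  k=1: (−1)^2·4.8990/(2)·0.6285^1·0.7778^3 = +0.724399
d^2_{0,-1}(1.7823) = -0.473065 +0.724399 = +0.251333
|D^2_{0,-1}|² = |d^2_{0,-1}(β)|² = (+0.251333)² = 0.063169 (the z-rotation phases have unit modulus)

P=0.0632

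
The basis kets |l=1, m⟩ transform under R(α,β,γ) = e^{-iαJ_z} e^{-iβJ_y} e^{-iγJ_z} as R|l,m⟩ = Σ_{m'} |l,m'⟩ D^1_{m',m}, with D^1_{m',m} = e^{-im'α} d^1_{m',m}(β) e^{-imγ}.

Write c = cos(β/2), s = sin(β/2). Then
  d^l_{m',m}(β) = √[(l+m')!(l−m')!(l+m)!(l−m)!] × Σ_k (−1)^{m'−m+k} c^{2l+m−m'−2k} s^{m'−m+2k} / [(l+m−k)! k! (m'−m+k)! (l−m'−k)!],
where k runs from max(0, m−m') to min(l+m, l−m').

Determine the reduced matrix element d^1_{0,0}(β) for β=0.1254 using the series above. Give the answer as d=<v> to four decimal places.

d^1_{0,0}(β=0.1254) via the finite sum:
Half-angle: c=0.998035, s=0.062659. N=√(1·1·1·1)=1.000000
The bounds max(0,m−m')=0 and min(l+m,l−m')=1 give 2 terms
  k=0: (−1)^0·1.0000/(1)·0.9980^2·0.0627^0 = +0.996074
  k=1: (−1)^1·1.0000/(1)·0.9980^0·0.0627^2 = -0.003926
d^1_{0,0}(0.1254) = +0.996074 -0.003926 = +0.992148

d=0.9921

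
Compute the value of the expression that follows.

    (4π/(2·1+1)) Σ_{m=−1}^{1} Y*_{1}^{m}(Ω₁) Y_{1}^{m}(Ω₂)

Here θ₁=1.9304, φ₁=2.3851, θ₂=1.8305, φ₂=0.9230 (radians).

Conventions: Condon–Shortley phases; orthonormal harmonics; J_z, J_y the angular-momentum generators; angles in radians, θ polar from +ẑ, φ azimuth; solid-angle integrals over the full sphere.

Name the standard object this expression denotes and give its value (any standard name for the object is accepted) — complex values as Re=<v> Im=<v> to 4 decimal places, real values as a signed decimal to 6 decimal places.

Legendre polynomial (addition theorem), +0.188505

This sum is the spherical-harmonic addition theorem: it equals the Legendre polynomial P_l(cos γ) of the angle γ between the two directions.
Term-by-term m-sum for l=1 (normalisation 4π/3 = 4.188790):
  m=-1: Y*=-0.23519 + 0.22197j  Y=0.20149 - 0.26626j  product 0.01171 + 0.10735j
  m=+0: Y*=-0.17194 + 0.00000j  Y=-0.12547 + 0.00000j  product 0.02157 + 0.00000j
  m=+1: Y*=0.23519 + 0.22197j  Y=-0.20149 - 0.26626j  product 0.01171 - 0.10735j
Σ over m = 0.04500 + 0.00000j; ×(4π/3) → 0.18851 + 0.00000j. Real part: 0.188505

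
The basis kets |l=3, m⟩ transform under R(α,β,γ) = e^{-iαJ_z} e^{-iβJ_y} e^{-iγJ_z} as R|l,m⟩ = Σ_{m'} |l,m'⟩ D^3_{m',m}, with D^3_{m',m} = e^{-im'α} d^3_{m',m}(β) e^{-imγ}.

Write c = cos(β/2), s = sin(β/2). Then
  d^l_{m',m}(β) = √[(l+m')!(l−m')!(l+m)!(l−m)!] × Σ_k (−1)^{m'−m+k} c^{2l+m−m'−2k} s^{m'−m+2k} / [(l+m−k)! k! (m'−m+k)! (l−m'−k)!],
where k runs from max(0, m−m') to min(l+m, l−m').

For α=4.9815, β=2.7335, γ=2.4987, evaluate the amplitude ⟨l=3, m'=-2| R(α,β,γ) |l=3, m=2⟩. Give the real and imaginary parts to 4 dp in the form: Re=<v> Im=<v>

D^3_{-2,2}(4.9815,2.7335,2.4987) = e^{-i·-2·4.9815}·d^3_{-2,2}(2.7335)·e^{-i·2·2.4987}. Compute d first:
With c≡cos(β/2)=0.202633 and s≡sin(β/2)=0.979255, N=[1·120·120·1]^{1/2}=120.000000
Admissible k: 4..5 (factorial args all ≥0)
  k=4: (−1)^0·120.0000/(24)·0.2026^2·0.9793^4 = +0.188788
  k=5: (−1)^1·120.0000/(120)·0.2026^0·0.9793^6 = -0.881808
d^3_{-2,2}(2.7335) = +0.188788 -0.881808 = -0.693020
Attach z-rotation phases: D = e^{-i(-2)(4.9815)}·(-0.693020)·e^{-i(2)(2.4987)} = -0.173611+0.670921i

Re=-0.1736 Im=0.6709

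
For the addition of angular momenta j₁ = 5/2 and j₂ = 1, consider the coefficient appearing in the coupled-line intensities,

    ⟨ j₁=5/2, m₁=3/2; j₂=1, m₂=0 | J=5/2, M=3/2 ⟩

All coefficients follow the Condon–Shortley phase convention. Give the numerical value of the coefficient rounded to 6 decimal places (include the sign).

√[6·1!4!1!/7! · 4!1!1!1!4!1!] = √(576/35)
  +(−1)^0/∏(0,1,1,1,3,0)! = 1/6  (running 1/6)
  +(−1)^1/∏(1,0,0,0,4,1)! = -1/24  (running 1/8)
⟨..|..⟩ = √(576/35)·(1/8) = +0.507093

+0.507093  (= +√(9/35))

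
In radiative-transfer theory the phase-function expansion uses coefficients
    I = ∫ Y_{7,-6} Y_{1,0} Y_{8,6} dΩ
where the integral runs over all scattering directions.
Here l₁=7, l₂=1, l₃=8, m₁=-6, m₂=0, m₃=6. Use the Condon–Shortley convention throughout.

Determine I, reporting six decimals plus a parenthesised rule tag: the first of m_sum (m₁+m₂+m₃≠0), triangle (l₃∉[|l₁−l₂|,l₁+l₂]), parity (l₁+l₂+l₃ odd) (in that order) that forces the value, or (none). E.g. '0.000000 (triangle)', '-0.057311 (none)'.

Rules hold: Σm=0, L=16 even, 6≤8≤8.
N = 15·3·17 = 765
Δ = 0!·14!·2!/17! = 1/2040
Racah Σ t=0..0: t=0:+1/25401600 = 1/25401600
⇒ 3j(7 1 8; 0 0 0)² = 8/255, sgn +1
Racah Σ t=0..0: t=0:+1/6227020800 = 1/6227020800
⇒ 3j(7 1 8; -6 0 6)² = 7/510, sgn +1
4πI² = N·(3j₀)²·(3jₘ)² = 28/85
I = +1·√(0.329412/4π) = 0.16190663
No selection rule forces the value: the integral is nonzero (none).

0.161907 (none)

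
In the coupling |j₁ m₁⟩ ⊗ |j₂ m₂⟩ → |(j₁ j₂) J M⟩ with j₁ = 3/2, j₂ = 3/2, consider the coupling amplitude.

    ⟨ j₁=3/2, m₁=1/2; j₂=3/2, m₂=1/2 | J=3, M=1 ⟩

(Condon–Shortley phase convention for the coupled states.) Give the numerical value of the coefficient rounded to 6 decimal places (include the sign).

√[7·0!3!3!/7! · 2!1!2!1!4!2!] = √(48/5)
  +(−1)^0/∏(0,0,1,2,2,1)! = 1/4  (running 1/4)
⟨..|..⟩ = √(48/5)·(1/4) = +0.774597

+√(3/5) ≈ +0.774597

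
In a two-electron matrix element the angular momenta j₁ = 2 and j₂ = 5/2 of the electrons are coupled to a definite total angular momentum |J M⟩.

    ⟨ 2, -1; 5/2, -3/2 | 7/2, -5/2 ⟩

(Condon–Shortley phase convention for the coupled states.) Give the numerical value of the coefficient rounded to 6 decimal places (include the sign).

+√(1/63) = +0.125988

triangle: 1!*3!*4!/9! = 144/362880
(j±m)!: 1!*3!*1!*4!*1!*6! = 103680
prefactor² = (2J+1)*Δ*N² = 2304/7
  k=0: +1/(0!*1!*3!*1!*0!*3!) = 1/36
  k=1: −1/(1!*0!*2!*0!*1!*4!) = -1/48
Σ = 1/144  ⇒  CG² = 2304/7*(1/144)² = 1/63
CG = +√(1/63) = +0.125988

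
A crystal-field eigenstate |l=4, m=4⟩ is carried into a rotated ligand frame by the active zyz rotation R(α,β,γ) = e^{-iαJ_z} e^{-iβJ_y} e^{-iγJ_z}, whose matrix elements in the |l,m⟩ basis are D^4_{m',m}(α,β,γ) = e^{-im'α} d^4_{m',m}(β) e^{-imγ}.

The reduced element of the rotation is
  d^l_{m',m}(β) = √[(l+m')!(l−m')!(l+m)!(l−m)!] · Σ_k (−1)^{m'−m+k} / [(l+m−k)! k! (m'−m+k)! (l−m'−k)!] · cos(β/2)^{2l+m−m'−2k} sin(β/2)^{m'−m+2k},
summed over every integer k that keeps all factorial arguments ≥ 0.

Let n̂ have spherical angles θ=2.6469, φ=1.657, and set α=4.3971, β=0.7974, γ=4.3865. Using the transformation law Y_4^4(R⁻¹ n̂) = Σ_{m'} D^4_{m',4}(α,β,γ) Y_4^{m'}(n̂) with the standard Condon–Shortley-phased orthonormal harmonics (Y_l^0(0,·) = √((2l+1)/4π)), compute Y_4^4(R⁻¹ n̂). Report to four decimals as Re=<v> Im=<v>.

Need the full column D^4_{m',4} for m'=−4..4 at α=4.3971, β=0.7974, γ=4.3865.
cos(β/2)=0.921566, sin(β/2)=0.388221
d^4_{-4,4}: single k=8 term ⇒ +0.000516;  D = +0.000516+0.000022i
d^4_{-3,4}: single k=7 term ⇒ +0.003464;  D = -0.001213+0.003245i
d^4_{-2,4}: single k=6 term ⇒ +0.015385;  D = -0.012031-0.009590i
d^4_{-1,4}: single k=5 term ⇒ +0.051650;  D = +0.043131-0.028414i
d^4_{0,4}: single k=4 term ⇒ +0.137079;  D = +0.036198+0.132213i
d^4_{1,4}: single k=3 term ⇒ +0.291047;  D = -0.290711-0.013979i
d^4_{2,4}: single k=2 term ⇒ +0.488536;  D = +0.173624-0.456642i
d^4_{3,4}: single k=1 term ⇒ +0.619884;  D = +0.482540+0.389116i
d^4_{4,4}: single k=0 term ⇒ +0.520251;  D = -0.436058+0.283751i
Y_4^{m'}(θ=2.6469,φ=1.657) and Σ D·Y over m':
  (+0.0005+0.0000i)·(+0.0212-0.0076i)  (-0.0012+0.0032i)·(-0.0301-0.1140i)  (-0.0120-0.0096i)·(-0.3285+0.0572i)  (+0.0431-0.0284i)·(+0.0412+0.4770i)  (+0.0362+0.1322i)·(+0.0806+0.0000i)  (-0.2907-0.0140i)·(-0.0412+0.4770i)  (+0.1736-0.4566i)·(-0.3285-0.0572i)  (+0.4825+0.3891i)·(+0.0301-0.1140i)  (-0.4361+0.2838i)·(+0.0212+0.0076i)
Y_4^4(R⁻¹ n̂) = +0.006176-0.006038i

Re=0.0062 Im=-0.0060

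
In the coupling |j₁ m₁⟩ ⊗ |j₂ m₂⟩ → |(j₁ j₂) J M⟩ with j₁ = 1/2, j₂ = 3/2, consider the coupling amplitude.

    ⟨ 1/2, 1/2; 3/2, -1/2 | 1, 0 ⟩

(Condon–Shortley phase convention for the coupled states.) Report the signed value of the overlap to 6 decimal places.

triangle: 1!×0!×2!/4! = 2/24
(j±m)!: 1!×0!×1!×2!×1!×1! = 2
prefactor² = (2J+1)×Δ×N² = 1/2
  k=0: +1/(0!×1!×0!×1!×0!×1!) = 1
Σ = 1  ⇒  CG² = 1/2×1² = 1/2
CG = +√(1/2) = +0.707107

+0.707107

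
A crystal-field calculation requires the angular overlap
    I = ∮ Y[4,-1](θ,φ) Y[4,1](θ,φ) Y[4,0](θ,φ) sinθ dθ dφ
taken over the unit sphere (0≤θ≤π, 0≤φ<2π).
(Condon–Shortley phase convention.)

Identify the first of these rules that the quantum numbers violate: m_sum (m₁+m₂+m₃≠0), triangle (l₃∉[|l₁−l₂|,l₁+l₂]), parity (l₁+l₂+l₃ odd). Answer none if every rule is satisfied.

none

azimuthal sum: -1 + 1 + 0 = 0  ✓
0 ≤ 4 ≤ 8 (triangle on l)  ✓
L = 4 + 4 + 4 = 12 (even)  ✓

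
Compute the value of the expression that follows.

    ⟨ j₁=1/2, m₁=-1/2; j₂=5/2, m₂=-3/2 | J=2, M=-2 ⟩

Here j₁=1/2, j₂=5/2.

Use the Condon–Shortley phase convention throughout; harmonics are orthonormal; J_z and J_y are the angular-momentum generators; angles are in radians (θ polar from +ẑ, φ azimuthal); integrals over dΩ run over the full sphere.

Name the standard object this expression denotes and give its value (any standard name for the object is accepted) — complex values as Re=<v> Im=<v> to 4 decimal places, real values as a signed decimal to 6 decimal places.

Clebsch–Gordan coefficient, −√(1/6) ≈ -0.408248

This is a Clebsch–Gordan (vector-coupling) coefficient.
j₁+j₂−J=1  J+j₁−j₂=0  J−j₁+j₂=4  j₁+j₂+J+1=6
(j₁±m₁, j₂±m₂, J±M) = (0,1,1,4,0,4)
P² = 96
sum k=1..1:
  [1] −1/24 = -1/24
S = -1/24
C² = P²·S² = 1/6 ; C = -0.408248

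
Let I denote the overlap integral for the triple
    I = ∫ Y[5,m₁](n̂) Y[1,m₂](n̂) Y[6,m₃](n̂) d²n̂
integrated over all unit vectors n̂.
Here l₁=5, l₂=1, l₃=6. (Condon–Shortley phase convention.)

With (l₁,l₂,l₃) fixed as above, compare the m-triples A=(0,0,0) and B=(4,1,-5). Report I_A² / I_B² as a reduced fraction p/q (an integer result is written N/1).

36/55

Same 5,1,6: normalisation and zero-m 3j drop out of the ratio.
A: Δ: 0! 10! 2! / 13! → 1/858; sum: t=0:+1/14400 = 1/14400; 3j²(5 1 6; 0 0 0) = Δ·Π!·Σ² = 6/143  (sign +1)
B: Δ: 0! 10! 2! / 13! → 1/858; sum: t=0:+1/725760 = 1/725760; 3j²(5 1 6; 4 1 -5) = Δ·Π!·Σ² = 5/78  (sign -1)
I_A²/I_B² = (6/143)/(5/78) = 36/55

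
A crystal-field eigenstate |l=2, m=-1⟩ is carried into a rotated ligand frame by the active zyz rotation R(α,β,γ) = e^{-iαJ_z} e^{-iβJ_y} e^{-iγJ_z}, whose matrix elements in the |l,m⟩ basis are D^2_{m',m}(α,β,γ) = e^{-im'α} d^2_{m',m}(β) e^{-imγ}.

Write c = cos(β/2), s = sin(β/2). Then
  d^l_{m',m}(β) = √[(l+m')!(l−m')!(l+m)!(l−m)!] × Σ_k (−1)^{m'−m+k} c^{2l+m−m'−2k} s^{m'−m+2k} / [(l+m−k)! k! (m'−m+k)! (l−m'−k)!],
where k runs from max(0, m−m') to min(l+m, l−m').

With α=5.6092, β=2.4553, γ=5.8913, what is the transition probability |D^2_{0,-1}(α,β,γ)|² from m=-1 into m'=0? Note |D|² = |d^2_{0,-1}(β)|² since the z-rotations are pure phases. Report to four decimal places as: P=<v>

P=0.3605

Split into d^2_{0,-1}(β=2.4553) × two z-phases.
c=cos(2.455300/2)=0.336452, s=sin(2.455300/2)=0.941701; N=√[2·2·1·6]=4.898979
k: max(0,(-1)−(0))=0 … min(2+(-1),2−(0))=1
  k=0: (−1)^1·4.8990/(2)·0.3365^3·0.9417^1 = -0.087853
  k=1: (−1)^2·4.8990/(2)·0.3365^1·0.9417^3 = +0.688235
d^2_{0,-1}(2.4553) = -0.087853 +0.688235 = +0.600382
|D^2_{0,-1}|² = |d^2_{0,-1}(β)|² = (+0.600382)² = 0.360459 (the z-rotation phases have unit modulus)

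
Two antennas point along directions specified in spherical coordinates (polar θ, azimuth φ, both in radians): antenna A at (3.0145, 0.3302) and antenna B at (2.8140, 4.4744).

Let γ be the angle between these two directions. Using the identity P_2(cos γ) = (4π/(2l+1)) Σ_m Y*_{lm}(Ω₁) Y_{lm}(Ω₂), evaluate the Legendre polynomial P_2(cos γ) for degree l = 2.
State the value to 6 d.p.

Summing Y*_{l m}(θ₁,φ₁)·Y_{l m}(θ₂,φ₂) over m ∈ [−2, 2]; prefactor 4π/(2·2+1) = 2.513274:
  m=-2: (0.004901, 0.003807) × (-0.035547, -0.018325) = (-0.000104, -0.000225)  (running Σ = (-0.000104, -0.000225))
  m=-1: (-0.091884, -0.031493) × (0.055486, -0.228725) = (-0.012302, 0.019269)  (running Σ = (-0.012406, 0.019044))
  m=0: (0.615582, -0.000000) × (0.532823, 0.000000) = (0.327997, 0.000000)  (running Σ = (0.315591, 0.019044))
  m=1: (0.091884, -0.031493) × (-0.055486, -0.228725) = (-0.012302, -0.019269)  (running Σ = (0.303289, -0.000225))
  m=2: (0.004901, -0.003807) × (-0.035547, 0.018325) = (-0.000104, 0.000225)  (running Σ = (0.303185, 0.000000))
Accumulated sum (0.303185, 0.000000); after 4π/(2l+1) scaling, (0.761986, 0.000000) ⇒ P_2 = 0.761986

0.761986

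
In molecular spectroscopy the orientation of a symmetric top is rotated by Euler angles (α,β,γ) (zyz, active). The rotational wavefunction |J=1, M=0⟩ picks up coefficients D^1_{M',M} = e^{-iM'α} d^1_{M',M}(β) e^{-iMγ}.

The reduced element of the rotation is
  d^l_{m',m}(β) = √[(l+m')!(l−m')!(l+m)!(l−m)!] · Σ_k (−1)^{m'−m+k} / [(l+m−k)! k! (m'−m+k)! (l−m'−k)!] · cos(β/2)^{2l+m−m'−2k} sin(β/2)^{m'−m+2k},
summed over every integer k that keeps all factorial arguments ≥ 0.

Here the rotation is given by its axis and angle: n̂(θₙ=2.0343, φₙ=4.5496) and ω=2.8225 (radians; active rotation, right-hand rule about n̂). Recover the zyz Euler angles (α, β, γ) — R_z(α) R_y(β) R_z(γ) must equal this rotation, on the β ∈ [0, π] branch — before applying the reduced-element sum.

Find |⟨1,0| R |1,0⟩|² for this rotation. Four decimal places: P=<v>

P=0.3134

Axis–angle → zyz. n̂ = (sinθₙcosφₙ, sinθₙsinφₙ, cosθₙ) = (-0.144971, -0.882666, -0.447085), ω = 2.8225.
R = I cosω + sinω [n̂]ₓ + (1−cosω) n̂n̂ᵀ gives
  R = [-0.908548, +0.389715, -0.150540; +0.109210, +0.569348, +0.814810; +0.403254, +0.723854, -0.559841]
β = atan2(√(R₁₃²+R₂₃²), R₃₃) = 2.164990; α = atan2(R₂₃, R₁₃) mod 2π = 1.753491; γ = atan2(R₃₂, −R₃₁) mod 2π = 2.079069
First d^1_{0,0}(β=2.1650), then the phase factors e^{-i(0)α} and e^{-i(0)γ}:
c=cos(2.164990/2)=0.469126, s=sin(2.164990/2)=0.883131; N=√[1·1·1·1]=1.000000
The bounds max(0,m−m')=0 and min(l+m,l−m')=1 give 2 terms
  k=0: (−1)^0·1.0000/(1)·0.4691^2·0.8831^0 = +0.220080
  k=1: (−1)^1·1.0000/(1)·0.4691^0·0.8831^2 = -0.779920
d^1_{0,0}(2.1650) = +0.220080 -0.779920 = -0.559841
|D^1_{0,0}|² = |d^1_{0,0}(β)|² = (-0.559841)² = 0.313422 (the z-rotation phases have unit modulus)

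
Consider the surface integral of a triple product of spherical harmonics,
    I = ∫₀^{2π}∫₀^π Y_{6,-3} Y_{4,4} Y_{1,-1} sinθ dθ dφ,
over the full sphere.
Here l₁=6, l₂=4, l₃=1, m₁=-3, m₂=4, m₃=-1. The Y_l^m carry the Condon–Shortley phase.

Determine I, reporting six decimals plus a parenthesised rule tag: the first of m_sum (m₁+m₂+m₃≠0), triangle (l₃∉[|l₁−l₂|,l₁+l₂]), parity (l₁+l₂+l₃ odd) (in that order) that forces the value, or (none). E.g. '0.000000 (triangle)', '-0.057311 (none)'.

0.000000 (triangle)

l₃=1 ∉ [2,10] — triangle fails ⇒ I = 0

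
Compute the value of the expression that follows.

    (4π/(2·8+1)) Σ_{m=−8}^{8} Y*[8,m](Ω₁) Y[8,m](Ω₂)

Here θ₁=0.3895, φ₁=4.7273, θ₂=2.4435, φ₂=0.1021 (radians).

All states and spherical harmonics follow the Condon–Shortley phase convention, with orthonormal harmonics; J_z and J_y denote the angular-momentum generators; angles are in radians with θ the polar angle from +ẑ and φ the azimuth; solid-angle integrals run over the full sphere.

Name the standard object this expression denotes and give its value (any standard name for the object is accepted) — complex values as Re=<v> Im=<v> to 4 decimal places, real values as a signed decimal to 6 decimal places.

This sum is the spherical-harmonic addition theorem: it equals the Legendre polynomial P_l(cos γ) of the angle γ between the two directions.
Addition theorem: P_8(cos γ) = (4π/17) Σ_m Y*_{lm}(Ω₁) Y_{lm}(Ω₂), m = −8…8:
  m=-8: (0.00022 + 0.00003j) × (0.01028 - 0.01095j) = 0.00000 - 0.00000j  (running Σ = 0.00000 - 0.00000j)
  m=-7: (-0.00023 + 0.00216j) × (-0.05407 + 0.04692j) = -0.00009 - 0.00013j  (running Σ = -0.00009 - 0.00013j)
  m=-6: (-0.01330 - 0.00119j) × (0.16945 - 0.11909j) = -0.00240 + 0.00138j  (running Σ = -0.00248 + 0.00125j)
  m=-5: (0.00435 - 0.05826j) × (-0.34601 + 0.19377j) = 0.00978 + 0.02100j  (running Σ = 0.00730 + 0.02225j)
  m=-4: (0.18504 + 0.01105j) × (0.43072 - 0.18639j) = 0.08176 - 0.02973j  (running Σ = 0.08906 - 0.00748j)
  m=-3: (-0.01843 + 0.41162j) × (-0.19881 + 0.06287j) = -0.02222 - 0.08299j  (running Σ = 0.06684 - 0.09047j)
  m=-2: (-0.56436 - 0.01684j) × (-0.25845 + 0.05352j) = 0.14676 - 0.02585j  (running Σ = 0.21361 - 0.11632j)
  m=-1: (0.00384 - 0.25751j) × (0.35102 - 0.03596j) = -0.00791 - 0.09053j  (running Σ = 0.20569 - 0.20685j)
  m=0: (-0.40883 + 0.00000j) × (0.16112 + 0.00000j) = -0.06587 + 0.00000j  (running Σ = 0.13982 - 0.20685j)
  m=1: (-0.00384 - 0.25751j) × (-0.35102 - 0.03596j) = -0.00791 + 0.09053j  (running Σ = 0.13191 - 0.11632j)
  m=2: (-0.56436 + 0.01684j) × (-0.25845 - 0.05352j) = 0.14676 + 0.02585j  (running Σ = 0.27867 - 0.09047j)
  m=3: (0.01843 + 0.41162j) × (0.19881 + 0.06287j) = -0.02222 + 0.08299j  (running Σ = 0.25646 - 0.00748j)
  m=4: (0.18504 - 0.01105j) × (0.43072 + 0.18639j) = 0.08176 + 0.02973j  (running Σ = 0.33822 + 0.02225j)
  m=5: (-0.00435 - 0.05826j) × (0.34601 + 0.19377j) = 0.00978 - 0.02100j  (running Σ = 0.34800 + 0.00125j)
  m=6: (-0.01330 + 0.00119j) × (0.16945 + 0.11909j) = -0.00240 - 0.00138j  (running Σ = 0.34560 - 0.00013j)
  m=7: (0.00023 + 0.00216j) × (0.05407 + 0.04692j) = -0.00009 + 0.00013j  (running Σ = 0.34551 - 0.00000j)
  m=8: (0.00022 - 0.00003j) × (0.01028 + 0.01095j) = 0.00000 + 0.00000j  (running Σ = 0.34552 - 0.00000j)
Σ over m = 0.34552 - 0.00000j; ×(4π/17) → 0.25541 - 0.00000j. Real part: 0.255406

Legendre polynomial (addition theorem), +0.255406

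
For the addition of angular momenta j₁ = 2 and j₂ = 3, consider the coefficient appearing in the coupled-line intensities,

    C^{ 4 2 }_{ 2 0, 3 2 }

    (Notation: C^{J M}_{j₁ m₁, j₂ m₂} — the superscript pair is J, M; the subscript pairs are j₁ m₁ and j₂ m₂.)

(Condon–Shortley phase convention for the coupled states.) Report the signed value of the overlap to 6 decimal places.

triangle: 1!·3!·5!/10! = 720/3628800
(j±m)!: 2!·2!·5!·1!·6!·2! = 691200
prefactor² = (2J+1)·Δ·N² = 8640/7
  k=0: +1/(0!·1!·2!·5!·1!·0!) = 1/240
  k=1: −1/(1!·0!·1!·4!·2!·1!) = -1/48
Σ = -1/60  ⇒  CG² = 8640/7·(-1/60)² = 12/35
CG = −√(12/35) = -0.585540

−√(12/35) ≈ -0.585540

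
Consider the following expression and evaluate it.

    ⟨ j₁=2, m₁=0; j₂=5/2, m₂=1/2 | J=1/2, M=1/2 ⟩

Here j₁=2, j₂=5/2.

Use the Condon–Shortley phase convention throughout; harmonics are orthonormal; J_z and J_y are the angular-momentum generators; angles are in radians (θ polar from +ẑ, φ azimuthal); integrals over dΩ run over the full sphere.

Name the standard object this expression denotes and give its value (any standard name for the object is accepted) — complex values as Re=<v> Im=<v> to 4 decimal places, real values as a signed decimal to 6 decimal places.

This is a Clebsch–Gordan (vector-coupling) coefficient.
√[2·4!0!1!/6! · 2!2!3!2!1!0!] = √(16/5)
  +(−1)^2/∏(2,2,0,1,0,0)! = 1/4  (running 1/4)
⟨..|..⟩ = √(16/5)·(1/4) = +0.447214

Clebsch–Gordan coefficient, +√(1/5) ≈ +0.447214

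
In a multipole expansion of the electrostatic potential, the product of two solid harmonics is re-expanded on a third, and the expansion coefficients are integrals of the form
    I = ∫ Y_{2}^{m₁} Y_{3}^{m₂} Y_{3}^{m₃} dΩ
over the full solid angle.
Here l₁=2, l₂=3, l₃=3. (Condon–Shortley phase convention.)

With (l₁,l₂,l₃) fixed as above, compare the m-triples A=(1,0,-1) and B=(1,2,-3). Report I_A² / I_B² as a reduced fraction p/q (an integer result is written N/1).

2/25

l's match ⇒ only the (l;m) 3-j factors differ between A and B.
A: triangle coeff Δ(2,3,3) = 1/3780; Σ_t [0,1]: t=0:+1/12 t=1:−1/8 = -1/24; (3j)²=1/210 [(2 3 3; 1 0 -1)], sign=-1
B: triangle coeff Δ(2,3,3) = 1/3780; Σ_t [1,1]: t=1:−1/48 = -1/48; (3j)²=5/84 [(2 3 3; 1 2 -3)], sign=-1
I_A²/I_B² = (1/210)/(5/84) = 2/25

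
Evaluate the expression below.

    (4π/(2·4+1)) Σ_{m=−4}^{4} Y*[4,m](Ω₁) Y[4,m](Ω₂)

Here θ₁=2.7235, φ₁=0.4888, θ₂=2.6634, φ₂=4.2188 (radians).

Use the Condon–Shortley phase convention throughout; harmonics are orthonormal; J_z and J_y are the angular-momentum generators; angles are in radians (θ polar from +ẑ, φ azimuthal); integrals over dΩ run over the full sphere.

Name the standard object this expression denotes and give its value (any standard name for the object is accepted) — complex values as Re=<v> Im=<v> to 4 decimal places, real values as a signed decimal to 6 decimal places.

This sum is the spherical-harmonic addition theorem: it equals the Legendre polynomial P_l(cos γ) of the angle γ between the two directions.
Term-by-term m-sum for l=4 (normalisation 4π/9 = 1.396263):
  m=-4: (-0.00451 + 0.01115j) × (-0.00779 + 0.01825j) = -0.00017 - 0.00017j  (running Σ = -0.00017 - 0.00017j)
  m=-3: (-0.00798 - 0.07614j) × (-0.10785 + 0.00974j) = 0.00160 + 0.00813j  (running Σ = 0.00143 + 0.00797j)
  m=-2: (0.14939 + 0.22159j) × (-0.17635 - 0.26705j) = 0.03283 - 0.07897j  (running Σ = 0.03426 - 0.07101j)
  m=-1: (-0.44108 - 0.23459j) × (0.23056 - 0.42854j) = -0.20223 + 0.13494j  (running Σ = -0.16796 + 0.06393j)
  m=0: (0.24935 + 0.00000j) × (0.11626 + 0.00000j) = 0.02899 + 0.00000j  (running Σ = -0.13897 + 0.06393j)
  m=1: (0.44108 - 0.23459j) × (-0.23056 - 0.42854j) = -0.20223 - 0.13494j  (running Σ = -0.34120 - 0.07101j)
  m=2: (0.14939 - 0.22159j) × (-0.17635 + 0.26705j) = 0.03283 + 0.07897j  (running Σ = -0.30837 + 0.00797j)
  m=3: (0.00798 - 0.07614j) × (0.10785 + 0.00974j) = 0.00160 - 0.00813j  (running Σ = -0.30676 - 0.00017j)
  m=4: (-0.00451 - 0.01115j) × (-0.00779 - 0.01825j) = -0.00017 + 0.00017j  (running Σ = -0.30693 + 0.00000j)
Accumulated sum -0.30693 + 0.00000j; after 4π/(2l+1) scaling, -0.42856 + 0.00000j ⇒ P_4 = -0.428559

Legendre polynomial (addition theorem), -0.428559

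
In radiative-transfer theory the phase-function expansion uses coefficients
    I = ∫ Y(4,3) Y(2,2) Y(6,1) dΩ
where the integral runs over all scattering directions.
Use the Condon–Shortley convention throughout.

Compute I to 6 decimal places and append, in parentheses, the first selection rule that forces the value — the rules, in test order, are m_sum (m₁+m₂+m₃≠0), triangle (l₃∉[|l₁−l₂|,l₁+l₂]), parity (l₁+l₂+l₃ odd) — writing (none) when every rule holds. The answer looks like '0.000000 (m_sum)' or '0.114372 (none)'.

m-sum = 3 + 2 + 1 = 6 ≠ 0 ⇒ I = 0

0.000000 (m_sum)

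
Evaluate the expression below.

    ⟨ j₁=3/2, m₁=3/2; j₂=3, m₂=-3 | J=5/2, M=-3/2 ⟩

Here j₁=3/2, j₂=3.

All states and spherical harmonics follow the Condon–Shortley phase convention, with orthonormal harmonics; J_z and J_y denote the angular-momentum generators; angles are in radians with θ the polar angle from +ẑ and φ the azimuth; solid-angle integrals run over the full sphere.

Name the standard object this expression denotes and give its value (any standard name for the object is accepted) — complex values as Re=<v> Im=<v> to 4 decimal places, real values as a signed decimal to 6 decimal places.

This is a Clebsch–Gordan (vector-coupling) coefficient.
triangle: 2!*1!*4!/8! = 48/40320
(j±m)!: 3!*0!*0!*6!*1!*4! = 103680
prefactor² = (2J+1)*Δ*N² = 5184/7
  k=0: +1/(0!*2!*0!*0!*1!*4!) = 1/48
Σ = 1/48  ⇒  CG² = 5184/7*(1/48)² = 9/28
CG = +√(9/28) = +0.566947

Clebsch–Gordan coefficient, +√(9/28) ≈ +0.566947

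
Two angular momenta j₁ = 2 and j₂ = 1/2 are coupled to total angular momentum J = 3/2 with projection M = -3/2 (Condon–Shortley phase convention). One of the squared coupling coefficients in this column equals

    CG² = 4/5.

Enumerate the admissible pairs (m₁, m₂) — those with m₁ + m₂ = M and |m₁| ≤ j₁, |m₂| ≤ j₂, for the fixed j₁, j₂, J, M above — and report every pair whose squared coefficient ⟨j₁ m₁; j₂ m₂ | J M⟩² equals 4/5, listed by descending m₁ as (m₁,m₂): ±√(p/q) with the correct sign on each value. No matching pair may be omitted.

(-2,1/2): −√(4/5)

Admissible pairs with m₁+m₂ = M = -3/2: (-2,1/2), (-1,-1/2)
  (m₁,m₂)=(-1,-1/2): CG² = 1/5, CG = +√(1/5)
  (m₁,m₂)=(-2,1/2): CG² = 4/5, CG = −√(4/5)   ← matches the target
Pairs with CG² = 4/5: (-2,1/2): −√(4/5)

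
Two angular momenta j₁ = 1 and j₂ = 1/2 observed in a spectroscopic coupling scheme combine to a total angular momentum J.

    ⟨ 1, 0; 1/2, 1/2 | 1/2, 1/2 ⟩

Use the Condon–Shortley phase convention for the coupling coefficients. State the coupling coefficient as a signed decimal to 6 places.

−√(1/3) = -0.577350

j₁+j₂−J=1  J+j₁−j₂=1  J−j₁+j₂=0  j₁+j₂+J+1=3
(j₁±m₁, j₂±m₂, J±M) = (1,1,1,0,1,0)
P² = 1/3
sum k=1..1:
  [1] −1/1 = -1
S = -1
C² = P²·S² = 1/3 ; C = -0.577350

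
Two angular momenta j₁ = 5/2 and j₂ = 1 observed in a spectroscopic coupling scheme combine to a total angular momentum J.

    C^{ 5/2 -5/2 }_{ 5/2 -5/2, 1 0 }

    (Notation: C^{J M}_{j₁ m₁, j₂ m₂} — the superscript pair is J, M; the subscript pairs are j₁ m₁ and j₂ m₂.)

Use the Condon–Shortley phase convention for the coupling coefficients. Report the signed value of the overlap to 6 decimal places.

-0.845154  (= −√(5/7))

√[6·1!4!1!/7! · 0!5!1!1!0!5!] = √(2880/7)
  +(−1)^1/∏(1,0,4,0,0,1)! = -1/24  (running -1/24)
⟨..|..⟩ = √(2880/7)·(-1/24) = -0.845154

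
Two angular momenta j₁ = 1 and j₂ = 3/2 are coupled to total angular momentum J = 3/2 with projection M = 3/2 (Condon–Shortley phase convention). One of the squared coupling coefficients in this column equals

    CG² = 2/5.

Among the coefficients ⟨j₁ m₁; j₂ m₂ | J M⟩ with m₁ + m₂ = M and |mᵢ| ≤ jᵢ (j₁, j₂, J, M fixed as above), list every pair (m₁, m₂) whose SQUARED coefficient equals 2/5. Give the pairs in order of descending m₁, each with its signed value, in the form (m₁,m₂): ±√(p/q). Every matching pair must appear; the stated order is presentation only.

(1,1/2): +√(2/5)

Admissible pairs with m₁+m₂ = M = 3/2: (0,3/2), (1,1/2)
  (m₁,m₂)=(1,1/2): CG² = 2/5, CG = +√(2/5)   ← matches the target
  (m₁,m₂)=(0,3/2): CG² = 3/5, CG = −√(3/5)
Pairs with CG² = 2/5: (1,1/2): +√(2/5)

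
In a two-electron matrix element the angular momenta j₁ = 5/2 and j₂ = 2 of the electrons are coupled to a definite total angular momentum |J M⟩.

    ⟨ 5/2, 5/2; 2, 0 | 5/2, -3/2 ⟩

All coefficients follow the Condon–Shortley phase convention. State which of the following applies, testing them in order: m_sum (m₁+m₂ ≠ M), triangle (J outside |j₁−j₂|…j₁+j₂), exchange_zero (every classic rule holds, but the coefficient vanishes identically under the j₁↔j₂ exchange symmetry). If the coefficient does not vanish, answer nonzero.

m-sum: m₁+m₂ = 5/2+0 = 5/2, M = -3/2  ✗ ⇒ coefficient is 0

m_sum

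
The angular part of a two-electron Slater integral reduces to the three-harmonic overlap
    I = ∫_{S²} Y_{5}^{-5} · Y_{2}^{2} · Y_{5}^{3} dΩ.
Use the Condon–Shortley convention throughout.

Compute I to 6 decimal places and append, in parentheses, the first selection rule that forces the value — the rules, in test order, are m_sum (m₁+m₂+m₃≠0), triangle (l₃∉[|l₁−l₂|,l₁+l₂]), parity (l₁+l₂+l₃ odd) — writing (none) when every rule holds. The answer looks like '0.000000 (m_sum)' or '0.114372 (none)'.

0.088588 (none)

m-sum 0 ✓  L=12 even ✓  3≤5≤7 ✓
Π(2lᵢ+1) = 11×5×11 = 605
triangle coeff Δ(5,2,5) = 1/38610
Σ_t [0,2]: t=0:+1/2880 t=1:−1/576 t=2:+1/2880 = -1/960
(3j)²=10/429 [(5 2 5; 0 0 0)], sign=+1
Σ_t [2,2]: t=2:+1/161280 = 1/161280
(3j)²=1/143 [(5 2 5; -5 2 3)], sign=+1
⇒ 4πI² = 50/507
I = (+1)√(50/507/(4π)) = 0.08858824
No selection rule forces the value: the integral is nonzero (none).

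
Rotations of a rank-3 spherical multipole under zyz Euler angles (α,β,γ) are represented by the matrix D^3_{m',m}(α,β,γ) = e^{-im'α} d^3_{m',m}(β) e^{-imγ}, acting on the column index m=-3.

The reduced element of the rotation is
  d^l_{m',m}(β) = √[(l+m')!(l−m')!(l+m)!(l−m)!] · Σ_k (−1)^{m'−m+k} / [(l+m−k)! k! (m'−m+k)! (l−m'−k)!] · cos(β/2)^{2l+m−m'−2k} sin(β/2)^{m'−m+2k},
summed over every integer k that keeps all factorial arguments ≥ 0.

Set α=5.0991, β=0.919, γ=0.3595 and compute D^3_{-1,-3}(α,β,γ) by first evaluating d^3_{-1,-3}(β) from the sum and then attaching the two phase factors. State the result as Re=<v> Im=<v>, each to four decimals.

D^3_{-1,-3}(5.0991,0.9190,0.3595) = e^{-i·-1·5.0991}·d^3_{-1,-3}(0.9190)·e^{-i·-3·0.3595}. Compute d first:
With c≡cos(β/2)=0.896274 and s≡sin(β/2)=0.443500, N=[2·24·1·720]^{1/2}=185.903201
The bounds max(0,m−m')=0 and min(l+m,l−m')=0 give 1 term
  k=0: (−1)^2·185.9032/(48)·0.8963^4·0.4435^2 = +0.491583
d^3_{-1,-3}(0.9190) = +0.491583
Phases: e^{-i·(-1)·5.0991}=+0.377144-0.926154i, e^{-i·(-3)·0.3595}=+0.472651+0.881250i ⇒ D=+0.488845-0.051808i

Re=0.4888 Im=-0.0518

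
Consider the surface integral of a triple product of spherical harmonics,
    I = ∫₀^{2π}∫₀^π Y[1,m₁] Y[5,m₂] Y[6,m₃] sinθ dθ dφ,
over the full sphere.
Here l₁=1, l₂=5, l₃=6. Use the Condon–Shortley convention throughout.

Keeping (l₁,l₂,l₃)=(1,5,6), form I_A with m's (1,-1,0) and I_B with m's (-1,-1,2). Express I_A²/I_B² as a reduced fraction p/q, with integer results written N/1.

l's match ⇒ only the (l;m) 3-j factors differ between A and B.
A: triangle coeff Δ(1,5,6) = 1/858; Σ_t [0,0]: t=0:+1/34560 = 1/34560; (3j)²=5/286 [(1 5 6; 1 -1 0)], sign=+1
B: triangle coeff Δ(1,5,6) = 1/858; Σ_t [0,0]: t=0:+1/34560 = 1/34560; (3j)²=14/429 [(1 5 6; -1 -1 2)], sign=+1
I_A²/I_B² = (5/286)/(14/429) = 15/28

15/28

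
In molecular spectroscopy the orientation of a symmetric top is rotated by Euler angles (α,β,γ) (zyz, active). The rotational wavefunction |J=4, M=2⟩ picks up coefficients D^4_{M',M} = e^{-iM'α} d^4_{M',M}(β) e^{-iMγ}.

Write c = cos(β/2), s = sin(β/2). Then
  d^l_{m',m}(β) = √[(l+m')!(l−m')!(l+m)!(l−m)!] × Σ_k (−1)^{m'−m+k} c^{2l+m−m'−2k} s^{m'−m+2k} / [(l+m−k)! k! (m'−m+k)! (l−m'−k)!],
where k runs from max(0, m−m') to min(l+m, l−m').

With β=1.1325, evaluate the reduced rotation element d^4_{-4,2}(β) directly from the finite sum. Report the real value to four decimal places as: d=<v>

d=0.0898

d^4_{-4,2}(β=1.1325) via the finite sum:
Half-angle: c=0.843919, s=0.536471. N=√(1·40320·720·2)=7619.763776
The bounds max(0,m−m')=6 and min(l+m,l−m')=6 give 1 term
  k=6: (−1)^0·7619.7638/(1440)·0.8439^2·0.5365^6 = +0.089838
d^4_{-4,2}(1.1325) = +0.089838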